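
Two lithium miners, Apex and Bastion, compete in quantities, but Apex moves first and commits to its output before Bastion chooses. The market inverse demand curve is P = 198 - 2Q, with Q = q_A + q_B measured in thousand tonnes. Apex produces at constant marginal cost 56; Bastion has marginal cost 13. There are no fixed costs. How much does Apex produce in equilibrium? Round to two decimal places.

The follower Bastion best-responds to any q_A: π_B = (198 - 2Q)q_B - 13q_B.
Follower FOC: 185 - 2q_A - 4q_B = 0, so q_B(q_A) = (185 - 2q_A)/4.
The leader anticipates this reaction. Substituting into P = 198 - 2Q gives P = 211/2 - q_A, so π_A = (211/2 - q_A)q_A - 56q_A.
Leader FOC: 99/2 - 2q_A = 0, so q_A = 99/4.
Then q_B = (185 - 2·(99/4))/4 = 271/8.

24.75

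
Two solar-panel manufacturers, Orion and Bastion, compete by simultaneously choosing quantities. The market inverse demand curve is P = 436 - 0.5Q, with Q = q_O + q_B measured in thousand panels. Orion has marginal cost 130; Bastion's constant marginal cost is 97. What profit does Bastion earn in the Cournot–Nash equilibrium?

Orion's profit: π_O = (436 - 0.5Q)q_O - (130q_O). Setting ∂π_O/∂q_O = 0: 306 - q_O - (1/2)(q_B) = 0.
Bastion's first-order condition: 339 - q_B - (1/2)(q_O) = 0.
Best responses: q_O = (306 - (1/2)q_B), q_B = (339 - (1/2)q_O).
Solving the pair: q_O = 182, q_B = 248.
Price P = 436 - (1/2)·430 = 221.
Bastion's profit: (221 - 97)·248 = 30752.

30752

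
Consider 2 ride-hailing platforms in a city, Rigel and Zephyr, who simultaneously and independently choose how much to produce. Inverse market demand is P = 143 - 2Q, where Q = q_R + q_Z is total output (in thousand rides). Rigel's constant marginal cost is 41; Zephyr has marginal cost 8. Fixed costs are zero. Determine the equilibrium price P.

64

Rigel's profit: π_R = (143 - 2Q)q_R - (41q_R). Setting ∂π_R/∂q_R = 0: 102 - 4q_R - 2(q_Z) = 0.
Zephyr's first-order condition: 135 - 4q_Z - 2(q_R) = 0.
So q_R = (102 - 2q_Z)/4 and q_Z = (135 - 2q_R)/4.
Substituting one into the other gives q_R = 23/2 and q_Z = 28.
Total output Q = 79/2, so price P = 143 - 2·(79/2) = 64.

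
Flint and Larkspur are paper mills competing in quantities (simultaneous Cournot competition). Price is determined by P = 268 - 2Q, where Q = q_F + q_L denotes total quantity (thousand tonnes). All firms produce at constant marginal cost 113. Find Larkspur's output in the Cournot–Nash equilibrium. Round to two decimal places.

25.83

A representative firm's profit is π_i = q_i(268 - 2Q) - 113q_i.
First-order condition (treating rivals' output as given): 155 - 4q_i - 2q_j = 0.
With identical firms every q_j equals q_i, so q_j = q_i and 155 = 6q_i, giving q_i = 155/6.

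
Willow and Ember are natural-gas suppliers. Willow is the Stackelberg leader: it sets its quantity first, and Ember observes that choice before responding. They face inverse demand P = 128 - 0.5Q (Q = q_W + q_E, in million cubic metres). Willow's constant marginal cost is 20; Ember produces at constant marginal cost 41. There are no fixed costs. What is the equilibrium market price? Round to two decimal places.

Solve by backward induction. Given q_W, the follower Ember maximises π_E = (128 - (1/2)q_W - (1/2)q_E)q_E - 41q_E.
Setting the follower's marginal profit to zero, 87 - (1/2)q_W - q_E = 0, i.e. q_E = (87 - (1/2)q_W).
The leader anticipates this reaction. Substituting into P = 128 - 0.5Q gives P = 169/2 - (1/4)q_W, so π_W = (169/2 - (1/4)q_W)q_W - 20q_W.
Maximising: ∂π_W/∂q_W = 129/2 - (1/2)q_W = 0, giving q_W = 129.
Then q_E = (87 - (1/2)·129) = 45/2.
Total output Q = 303/2, so price P = 128 - (1/2)·(303/2) = 209/4.

52.25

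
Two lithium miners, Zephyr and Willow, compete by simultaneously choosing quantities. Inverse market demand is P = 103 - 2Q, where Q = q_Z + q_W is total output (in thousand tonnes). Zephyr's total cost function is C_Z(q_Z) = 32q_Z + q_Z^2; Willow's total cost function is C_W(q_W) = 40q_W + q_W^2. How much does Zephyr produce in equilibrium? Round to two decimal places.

Zephyr's profit: π_Z = (103 - 2Q)q_Z - (32q_Z + q_Z²). Setting ∂π_Z/∂q_Z = 0: 71 - 6q_Z - 2(q_W) = 0.
Willow's profit: π_W = (103 - 2Q)q_W - (40q_W + q_W²). Setting ∂π_W/∂q_W = 0: 63 - 6q_W - 2(q_Z) = 0.
Best responses: q_Z = (71 - 2q_W)/6, q_W = (63 - 2q_Z)/6.
Substituting one into the other gives q_Z = 75/8 and q_W = 59/8.

9.38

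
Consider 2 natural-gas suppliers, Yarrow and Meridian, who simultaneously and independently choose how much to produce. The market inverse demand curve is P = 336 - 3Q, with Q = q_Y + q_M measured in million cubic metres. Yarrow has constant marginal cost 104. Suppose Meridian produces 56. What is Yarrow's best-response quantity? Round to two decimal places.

With the rival's output fixed at 56, Yarrow's profit is π_Y = (336 - 3·56 - 3q_Y)q_Y - (104q_Y) = (168 - 3q_Y)q_Y - (104q_Y).
∂π_Y/∂q_Y = 64 - 6q_Y = 0, so q_Y = 32/3.

10.67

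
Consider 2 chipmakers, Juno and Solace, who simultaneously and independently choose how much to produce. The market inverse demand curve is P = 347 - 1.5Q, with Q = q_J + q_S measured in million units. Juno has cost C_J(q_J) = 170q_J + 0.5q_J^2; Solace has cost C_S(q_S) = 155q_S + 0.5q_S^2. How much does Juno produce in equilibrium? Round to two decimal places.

30.55

Juno's profit: π_J = (347 - 1.5Q)q_J - (170q_J + (1/2)q_J²). Setting ∂π_J/∂q_J = 0: 177 - 4q_J - (3/2)(q_S) = 0.
Solace's first-order condition: 192 - 4q_S - (3/2)(q_J) = 0.
Rearranging gives the reaction functions q_J = (177 - (3/2)q_S)/4 and q_S = (192 - (3/2)q_J)/4.
Solving the pair: q_J = 336/11, q_S = 402/11.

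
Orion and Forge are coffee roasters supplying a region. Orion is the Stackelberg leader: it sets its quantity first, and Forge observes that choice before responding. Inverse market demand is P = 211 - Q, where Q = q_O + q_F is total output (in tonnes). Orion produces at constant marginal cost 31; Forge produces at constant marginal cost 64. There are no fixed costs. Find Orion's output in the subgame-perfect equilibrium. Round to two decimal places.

106.50

Solve by backward induction. Given q_O, the follower Forge maximises π_F = (211 - q_O - q_F)q_F - 64q_F.
Follower FOC: 147 - q_O - 2q_F = 0, so q_F(q_O) = (147 - q_O)/2.
The leader anticipates this reaction. Substituting into P = 211 - Q gives P = 275/2 - (1/2)q_O, so π_O = (275/2 - (1/2)q_O)q_O - 31q_O.
Leader FOC: 213/2 - q_O = 0, so q_O = 213/2.
Then q_F = (147 - 213/2)/2 = 81/4.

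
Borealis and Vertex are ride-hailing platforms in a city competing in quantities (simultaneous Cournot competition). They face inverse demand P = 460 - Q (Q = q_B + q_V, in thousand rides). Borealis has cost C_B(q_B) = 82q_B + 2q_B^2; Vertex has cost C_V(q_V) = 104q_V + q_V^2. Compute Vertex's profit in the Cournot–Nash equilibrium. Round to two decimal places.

11684.55

Borealis's profit: π_B = (460 - Q)q_B - (82q_B + 2q_B²). Setting ∂π_B/∂q_B = 0: 378 - 6q_B - (q_V) = 0.
Vertex's first-order condition: 356 - 4q_V - (q_B) = 0.
Rearranging gives the reaction functions q_B = (378 - q_V)/6 and q_V = (356 - q_B)/4.
Substituting one into the other gives q_B = 1156/23 and q_V = 1758/23.
Price P = 460 - 126.6957 = 333.3043.
Vertex's profit: 333.3043·(1758/23) - 104·(1758/23) - (1758/23)² = 11684.5520.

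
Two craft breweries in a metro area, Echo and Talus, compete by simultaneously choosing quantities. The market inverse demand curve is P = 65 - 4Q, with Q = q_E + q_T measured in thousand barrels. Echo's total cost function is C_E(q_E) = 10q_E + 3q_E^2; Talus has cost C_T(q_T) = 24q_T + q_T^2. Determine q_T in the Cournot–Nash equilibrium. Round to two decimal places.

Echo's profit: π_E = (65 - 4Q)q_E - (10q_E + 3q_E²). Setting ∂π_E/∂q_E = 0: 55 - 14q_E - 4(q_T) = 0.
Talus's profit: π_T = (65 - 4Q)q_T - (24q_T + q_T²). Setting ∂π_T/∂q_T = 0: 41 - 10q_T - 4(q_E) = 0.
Rearranging gives the reaction functions q_E = (55 - 4q_T)/14 and q_T = (41 - 4q_E)/10.
Substituting one into the other gives q_E = 193/62 and q_T = 177/62.

2.85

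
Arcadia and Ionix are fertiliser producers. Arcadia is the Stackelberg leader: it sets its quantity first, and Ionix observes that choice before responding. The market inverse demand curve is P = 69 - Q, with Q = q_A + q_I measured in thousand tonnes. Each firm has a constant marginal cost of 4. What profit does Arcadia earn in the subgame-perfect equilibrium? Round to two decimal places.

Solve by backward induction. Given q_A, the follower Ionix maximises π_I = (69 - q_A - q_I)q_I - 4q_I.
∂π_I/∂q_I = 65 - q_A - 2q_I = 0 gives the reaction function q_I = (65 - q_A)/2.
The leader anticipates this reaction. Substituting into P = 69 - Q gives P = 73/2 - (1/2)q_A, so π_A = (73/2 - (1/2)q_A)q_A - 4q_A.
The leader's first-order condition 65/2 - q_A = 0 yields q_A = 65/2.
Then q_I = (65 - 65/2)/2 = 65/4.
Price P = 69 - 195/4 = 81/4.
Arcadia's profit: (81/4 - 4)·(65/2) = 528.1250.

528.13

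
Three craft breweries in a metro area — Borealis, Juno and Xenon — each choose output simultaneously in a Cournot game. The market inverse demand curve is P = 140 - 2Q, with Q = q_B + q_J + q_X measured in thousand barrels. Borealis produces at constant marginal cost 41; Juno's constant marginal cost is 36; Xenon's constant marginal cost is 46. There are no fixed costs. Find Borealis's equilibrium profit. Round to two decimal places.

306.28

Borealis's profit: π_B = (140 - 2Q)q_B - (41q_B). Setting ∂π_B/∂q_B = 0: 99 - 4q_B - 2(q_J + q_X) = 0.
Juno's first-order condition: 104 - 4q_J - 2(q_B + q_X) = 0.
Xenon's profit: π_X = (140 - 2Q)q_X - (46q_X). Setting ∂π_X/∂q_X = 0: 94 - 4q_X - 2(q_B + q_J) = 0.
Summing all 3 equations gives 297 − 8Q = 0, hence Q = 297/8.
Back-substituting: q_B = (99 − 297/4)/2 = 99/8, q_J = (104 − 297/4)/2 = 119/8, q_X = (94 − 297/4)/2 = 79/8.
Price P = 140 - 2·(297/8) = 263/4.
Borealis's profit: (263/4 - 41)·(99/8) = 306.2813.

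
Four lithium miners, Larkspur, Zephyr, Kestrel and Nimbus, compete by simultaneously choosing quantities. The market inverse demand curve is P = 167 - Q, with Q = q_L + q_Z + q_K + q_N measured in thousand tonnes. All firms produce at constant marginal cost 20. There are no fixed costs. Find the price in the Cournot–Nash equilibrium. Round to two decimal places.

A representative firm's profit is π_i = q_i(167 - Q) - 20q_i.
Setting ∂π_i/∂q_i = 0 with rivals' quantities fixed: 147 - 2q_i - Σ_{j≠i} q_j = 0.
By symmetry each firm produces the same amount; substituting Σ_{j≠i} q_j = 3q_i yields q_i = 147/5.
Total output Q = 588/5, so price P = 167 - 588/5 = 247/5.

49.40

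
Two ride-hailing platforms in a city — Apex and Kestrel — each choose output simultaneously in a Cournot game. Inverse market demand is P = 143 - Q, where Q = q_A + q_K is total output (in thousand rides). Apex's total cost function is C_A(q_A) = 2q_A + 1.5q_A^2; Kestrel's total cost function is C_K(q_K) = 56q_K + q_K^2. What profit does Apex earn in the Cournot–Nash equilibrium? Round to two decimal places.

Apex's profit: π_A = (143 - Q)q_A - (2q_A + (3/2)q_A²). Setting ∂π_A/∂q_A = 0: 141 - 5q_A - (q_K) = 0.
Kestrel's profit: π_K = (143 - Q)q_K - (56q_K + q_K²). Setting ∂π_K/∂q_K = 0: 87 - 4q_K - (q_A) = 0.
Best responses: q_A = (141 - q_K)/5, q_K = (87 - q_A)/4.
Substituting one into the other gives q_A = 477/19 and q_K = 294/19.
Price P = 143 - 771/19 = 1946/19.
Apex's profit: (1946/19)·(477/19) - 2·(477/19) - (3/2)(477/19)² = 1575.6856.

1575.69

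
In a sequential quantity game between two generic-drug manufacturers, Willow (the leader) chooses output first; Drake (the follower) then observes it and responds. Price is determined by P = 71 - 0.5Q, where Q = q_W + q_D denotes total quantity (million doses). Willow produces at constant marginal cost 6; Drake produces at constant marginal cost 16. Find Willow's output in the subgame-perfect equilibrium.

Solve by backward induction. Given q_W, the follower Drake maximises π_D = (71 - (1/2)q_W - (1/2)q_D)q_D - 16q_D.
Setting the follower's marginal profit to zero, 55 - (1/2)q_W - q_D = 0, i.e. q_D = (55 - (1/2)q_W).
Willow substitutes q_D(q_W) into its own profit: π_W = q_W(71 - (1/2)q_W - (55 - (1/2)q_W)/2) - 6q_W = (87/2 - (1/4)q_W)q_W - 6q_W.
Maximising: ∂π_W/∂q_W = 75/2 - (1/2)q_W = 0, giving q_W = 75.
Then q_D = (55 - (1/2)·75) = 35/2.

75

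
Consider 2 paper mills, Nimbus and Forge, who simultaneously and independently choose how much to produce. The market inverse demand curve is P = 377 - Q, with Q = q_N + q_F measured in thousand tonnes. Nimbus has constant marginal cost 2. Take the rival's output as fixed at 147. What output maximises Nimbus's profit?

With the rival's output fixed at 147, Nimbus's profit is π_N = (377 - 147 - q_N)q_N - (2q_N) = (230 - q_N)q_N - (2q_N).
∂π_N/∂q_N = 228 - 2q_N = 0, so q_N = 114.

114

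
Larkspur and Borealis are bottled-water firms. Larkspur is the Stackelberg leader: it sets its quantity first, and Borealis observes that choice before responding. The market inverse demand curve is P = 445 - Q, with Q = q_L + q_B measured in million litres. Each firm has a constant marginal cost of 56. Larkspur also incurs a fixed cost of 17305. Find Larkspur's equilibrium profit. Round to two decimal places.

1610.13

The follower Borealis best-responds to any q_L: π_B = (445 - Q)q_B - 56q_B.
∂π_B/∂q_B = 389 - q_L - 2q_B = 0 gives the reaction function q_B = (389 - q_L)/2.
Larkspur substitutes q_B(q_L) into its own profit: π_L = q_L(445 - q_L - (389 - q_L)/2) - 56q_L = (501/2 - (1/2)q_L)q_L - 56q_L.
The leader's first-order condition 389/2 - q_L = 0 yields q_L = 389/2.
Then q_B = (389 - 389/2)/2 = 389/4.
Price P = 445 - 1167/4 = 613/4.
Larkspur's profit: (613/4 - 56)·(389/2) - 17305 = 1610.1250.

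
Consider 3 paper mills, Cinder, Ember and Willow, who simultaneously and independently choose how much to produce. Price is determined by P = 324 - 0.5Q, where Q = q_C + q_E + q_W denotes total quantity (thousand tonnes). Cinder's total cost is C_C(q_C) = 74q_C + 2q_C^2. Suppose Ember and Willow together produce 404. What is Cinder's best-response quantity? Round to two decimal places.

9.60

With rivals' combined output fixed at 404, Cinder's profit is π_C = (324 - (1/2)·404 - (1/2)q_C)q_C - (74q_C + 2q_C²) = (122 - (1/2)q_C)q_C - (74q_C + 2q_C²).
∂π_C/∂q_C = 48 - 5q_C = 0, so q_C = 48/5.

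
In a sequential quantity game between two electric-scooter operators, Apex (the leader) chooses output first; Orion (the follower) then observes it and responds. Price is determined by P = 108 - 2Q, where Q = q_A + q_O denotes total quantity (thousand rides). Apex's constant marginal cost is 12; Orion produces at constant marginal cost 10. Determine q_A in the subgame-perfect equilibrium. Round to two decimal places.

23.50

The follower Orion best-responds to any q_A: π_O = (108 - 2Q)q_O - 10q_O.
Setting the follower's marginal profit to zero, 98 - 2q_A - 4q_O = 0, i.e. q_O = (98 - 2q_A)/4.
The leader anticipates this reaction. Substituting into P = 108 - 2Q gives P = 59 - q_A, so π_A = (59 - q_A)q_A - 12q_A.
Maximising: ∂π_A/∂q_A = 47 - 2q_A = 0, giving q_A = 47/2.
Then q_O = (98 - 2·(47/2))/4 = 51/4.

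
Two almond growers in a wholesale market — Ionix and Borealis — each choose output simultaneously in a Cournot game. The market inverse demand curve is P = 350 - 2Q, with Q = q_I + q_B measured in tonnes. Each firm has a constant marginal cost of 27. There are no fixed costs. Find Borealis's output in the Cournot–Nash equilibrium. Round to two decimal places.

Each firm earns π_i = (350 - 2Q)q_i - 27q_i.
Setting ∂π_i/∂q_i = 0 with rivals' quantities fixed: 323 - 4q_i - 2q_j = 0.
By symmetry each firm produces the same amount; substituting q_j = q_i yields q_i = 323/6.

53.83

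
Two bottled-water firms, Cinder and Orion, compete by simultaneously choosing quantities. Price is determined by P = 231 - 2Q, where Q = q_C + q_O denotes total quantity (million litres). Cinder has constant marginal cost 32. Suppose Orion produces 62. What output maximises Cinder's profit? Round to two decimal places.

18.75

With the rival's output fixed at 62, Cinder's profit is π_C = (231 - 2·62 - 2q_C)q_C - (32q_C) = (107 - 2q_C)q_C - (32q_C).
∂π_C/∂q_C = 75 - 4q_C = 0, so q_C = 75/4.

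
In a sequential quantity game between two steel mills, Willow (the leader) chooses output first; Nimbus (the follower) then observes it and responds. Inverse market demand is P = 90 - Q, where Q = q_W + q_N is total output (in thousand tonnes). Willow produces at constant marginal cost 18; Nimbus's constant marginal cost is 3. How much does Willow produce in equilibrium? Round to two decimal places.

28.50

Solve by backward induction. Given q_W, the follower Nimbus maximises π_N = (90 - q_W - q_N)q_N - 3q_N.
∂π_N/∂q_N = 87 - q_W - 2q_N = 0 gives the reaction function q_N = (87 - q_W)/2.
Willow substitutes q_N(q_W) into its own profit: π_W = q_W(90 - q_W - (87 - q_W)/2) - 18q_W = (93/2 - (1/2)q_W)q_W - 18q_W.
Leader FOC: 57/2 - q_W = 0, so q_W = 57/2.
Then q_N = (87 - 57/2)/2 = 117/4.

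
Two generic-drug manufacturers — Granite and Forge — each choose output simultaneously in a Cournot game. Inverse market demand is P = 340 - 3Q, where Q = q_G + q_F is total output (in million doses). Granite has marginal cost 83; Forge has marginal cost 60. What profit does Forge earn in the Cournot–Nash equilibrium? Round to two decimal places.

Granite's profit: π_G = (340 - 3Q)q_G - (83q_G). Setting ∂π_G/∂q_G = 0: 257 - 6q_G - 3(q_F) = 0.
Forge's profit: π_F = (340 - 3Q)q_F - (60q_F). Setting ∂π_F/∂q_F = 0: 280 - 6q_F - 3(q_G) = 0.
So q_G = (257 - 3q_F)/6 and q_F = (280 - 3q_G)/6.
Solving the pair: q_G = 26, q_F = 101/3.
Price P = 340 - 3·(179/3) = 161.
Forge's profit: (161 - 60)·(101/3) = 3400.3333.

3400.33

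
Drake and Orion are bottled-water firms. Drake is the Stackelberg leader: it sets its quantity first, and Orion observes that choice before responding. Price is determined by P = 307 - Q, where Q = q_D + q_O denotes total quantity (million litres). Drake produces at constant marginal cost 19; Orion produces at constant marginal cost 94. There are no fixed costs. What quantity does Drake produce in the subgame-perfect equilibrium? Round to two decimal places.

The follower Orion best-responds to any q_D: π_O = (307 - Q)q_O - 94q_O.
Setting the follower's marginal profit to zero, 213 - q_D - 2q_O = 0, i.e. q_O = (213 - q_D)/2.
Drake substitutes q_O(q_D) into its own profit: π_D = q_D(307 - q_D - (213 - q_D)/2) - 19q_D = (401/2 - (1/2)q_D)q_D - 19q_D.
The leader's first-order condition 363/2 - q_D = 0 yields q_D = 363/2.
Then q_O = (213 - 363/2)/2 = 63/4.

181.50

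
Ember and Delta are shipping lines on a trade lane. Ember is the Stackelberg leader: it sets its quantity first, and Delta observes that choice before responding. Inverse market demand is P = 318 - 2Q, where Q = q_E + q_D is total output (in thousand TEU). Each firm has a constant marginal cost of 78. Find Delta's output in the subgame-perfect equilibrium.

30

The follower Delta best-responds to any q_E: π_D = (318 - 2Q)q_D - 78q_D.
Setting the follower's marginal profit to zero, 240 - 2q_E - 4q_D = 0, i.e. q_D = (240 - 2q_E)/4.
Ember substitutes q_D(q_E) into its own profit: π_E = q_E(318 - 2q_E - (240 - 2q_E)/2) - 78q_E = (198 - q_E)q_E - 78q_E.
Maximising: ∂π_E/∂q_E = 120 - 2q_E = 0, giving q_E = 60.
Then q_D = (240 - 2·60)/4 = 30.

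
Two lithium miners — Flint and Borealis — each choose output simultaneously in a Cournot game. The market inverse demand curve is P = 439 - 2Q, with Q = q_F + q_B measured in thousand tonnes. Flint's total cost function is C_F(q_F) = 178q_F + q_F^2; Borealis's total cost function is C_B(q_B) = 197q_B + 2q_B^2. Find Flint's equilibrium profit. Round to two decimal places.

Flint's profit: π_F = (439 - 2Q)q_F - (178q_F + q_F²). Setting ∂π_F/∂q_F = 0: 261 - 6q_F - 2(q_B) = 0.
Borealis's profit: π_B = (439 - 2Q)q_B - (197q_B + 2q_B²). Setting ∂π_B/∂q_B = 0: 242 - 8q_B - 2(q_F) = 0.
So q_F = (261 - 2q_B)/6 and q_B = (242 - 2q_F)/8.
Solving the pair: q_F = 401/11, q_B = 465/22.
Price P = 439 - 2·(1267/22) = 323.8182.
Flint's profit: 323.8182·(401/11) - 178·(401/11) - (401/11)² = 3986.8017.

3986.80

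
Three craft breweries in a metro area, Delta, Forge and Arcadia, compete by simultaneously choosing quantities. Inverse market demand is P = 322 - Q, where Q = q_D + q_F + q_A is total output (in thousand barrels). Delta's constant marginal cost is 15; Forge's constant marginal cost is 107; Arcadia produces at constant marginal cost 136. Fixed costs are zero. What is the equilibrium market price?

Delta's profit: π_D = (322 - Q)q_D - (15q_D). Setting ∂π_D/∂q_D = 0: 307 - 2q_D - (q_F + q_A) = 0.
Forge's first-order condition: 215 - 2q_F - (q_D + q_A) = 0.
Arcadia's profit: π_A = (322 - Q)q_A - (136q_A). Setting ∂π_A/∂q_A = 0: 186 - 2q_A - (q_D + q_F) = 0.
Summing all 3 equations gives 708 − 4Q = 0, hence Q = 177.
Back-substituting: q_D = (307 − 177) = 130, q_F = (215 − 177) = 38, q_A = (186 − 177) = 9.
Total output Q = 177, so price P = 322 - 177 = 145.

145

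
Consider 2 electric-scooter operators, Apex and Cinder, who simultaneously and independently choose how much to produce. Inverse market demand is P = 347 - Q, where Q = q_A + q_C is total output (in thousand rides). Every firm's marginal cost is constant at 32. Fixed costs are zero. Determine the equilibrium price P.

A representative firm's profit is π_i = q_i(347 - Q) - 32q_i.
Setting ∂π_i/∂q_i = 0 with rivals' quantities fixed: 315 - 2q_i - q_j = 0.
By symmetry each firm produces the same amount; substituting q_j = q_i yields q_i = 315/3 = 105.
Total output Q = 210, so price P = 347 - 210 = 137.

137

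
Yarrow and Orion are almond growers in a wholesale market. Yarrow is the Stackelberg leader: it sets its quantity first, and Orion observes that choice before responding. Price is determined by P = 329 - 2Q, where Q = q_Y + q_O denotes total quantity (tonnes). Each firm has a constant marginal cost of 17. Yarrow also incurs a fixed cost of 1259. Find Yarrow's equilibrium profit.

4825

Solve by backward induction. Given q_Y, the follower Orion maximises π_O = (329 - 2q_Y - 2q_O)q_O - 17q_O.
Follower FOC: 312 - 2q_Y - 4q_O = 0, so q_O(q_Y) = (312 - 2q_Y)/4.
Yarrow substitutes q_O(q_Y) into its own profit: π_Y = q_Y(329 - 2q_Y - (312 - 2q_Y)/2) - 17q_Y = (173 - q_Y)q_Y - 17q_Y.
The leader's first-order condition 156 - 2q_Y = 0 yields q_Y = 78.
Then q_O = (312 - 2·78)/4 = 39.
Price P = 329 - 2·117 = 95.
Yarrow's profit: (95 - 17)·78 - 1259 = 4825.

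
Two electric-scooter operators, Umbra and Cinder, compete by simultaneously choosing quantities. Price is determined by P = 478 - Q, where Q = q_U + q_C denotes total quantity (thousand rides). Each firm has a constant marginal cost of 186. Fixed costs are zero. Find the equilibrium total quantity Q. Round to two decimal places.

194.67

Each firm earns π_i = (478 - Q)q_i - 186q_i.
First-order condition (treating rivals' output as given): 292 - 2q_i - q_j = 0.
With identical firms every q_j equals q_i, so q_j = q_i and 292 = 3q_i, giving q_i = 292/3.
Total output Q = 292/3 + 292/3 = 584/3.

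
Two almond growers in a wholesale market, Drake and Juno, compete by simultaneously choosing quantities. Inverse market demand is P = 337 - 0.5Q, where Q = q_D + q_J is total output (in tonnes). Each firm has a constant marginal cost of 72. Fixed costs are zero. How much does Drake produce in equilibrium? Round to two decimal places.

176.67

Each firm earns π_i = (337 - 0.5Q)q_i - 72q_i.
First-order condition (treating rivals' output as given): 265 - q_i - (1/2)q_j = 0.
By symmetry each firm produces the same amount; substituting q_j = q_i yields q_i = 265/(3/2) = 530/3.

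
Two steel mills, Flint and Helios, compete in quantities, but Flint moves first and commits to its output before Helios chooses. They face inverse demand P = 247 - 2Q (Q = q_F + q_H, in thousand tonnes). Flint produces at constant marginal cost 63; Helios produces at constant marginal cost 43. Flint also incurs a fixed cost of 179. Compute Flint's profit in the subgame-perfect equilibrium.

The follower Helios best-responds to any q_F: π_H = (247 - 2Q)q_H - 43q_H.
Follower FOC: 204 - 2q_F - 4q_H = 0, so q_H(q_F) = (204 - 2q_F)/4.
Flint substitutes q_H(q_F) into its own profit: π_F = q_F(247 - 2q_F - (204 - 2q_F)/2) - 63q_F = (145 - q_F)q_F - 63q_F.
Maximising: ∂π_F/∂q_F = 82 - 2q_F = 0, giving q_F = 41.
Then q_H = (204 - 2·41)/4 = 61/2.
Price P = 247 - 2·(143/2) = 104.
Flint's profit: (104 - 63)·41 - 179 = 1502.

1502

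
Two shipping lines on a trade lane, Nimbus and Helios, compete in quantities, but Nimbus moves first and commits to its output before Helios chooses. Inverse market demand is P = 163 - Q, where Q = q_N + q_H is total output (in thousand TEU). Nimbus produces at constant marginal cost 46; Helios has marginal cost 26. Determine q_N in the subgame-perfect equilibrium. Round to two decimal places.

The follower Helios best-responds to any q_N: π_H = (163 - Q)q_H - 26q_H.
∂π_H/∂q_H = 137 - q_N - 2q_H = 0 gives the reaction function q_H = (137 - q_N)/2.
The leader anticipates this reaction. Substituting into P = 163 - Q gives P = 189/2 - (1/2)q_N, so π_N = (189/2 - (1/2)q_N)q_N - 46q_N.
Maximising: ∂π_N/∂q_N = 97/2 - q_N = 0, giving q_N = 97/2.
Then q_H = (137 - 97/2)/2 = 177/4.

48.50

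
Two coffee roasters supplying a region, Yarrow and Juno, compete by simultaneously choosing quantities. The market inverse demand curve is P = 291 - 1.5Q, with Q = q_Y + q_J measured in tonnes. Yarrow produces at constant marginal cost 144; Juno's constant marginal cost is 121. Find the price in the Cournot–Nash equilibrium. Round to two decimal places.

Yarrow's profit: π_Y = (291 - 1.5Q)q_Y - (144q_Y). Setting ∂π_Y/∂q_Y = 0: 147 - 3q_Y - (3/2)(q_J) = 0.
Juno's first-order condition: 170 - 3q_J - (3/2)(q_Y) = 0.
Best responses: q_Y = (147 - (3/2)q_J)/3, q_J = (170 - (3/2)q_Y)/3.
Solving the pair: q_Y = 248/9, q_J = 386/9.
Total output Q = 634/9, so price P = 291 - (3/2)·(634/9) = 556/3.

185.33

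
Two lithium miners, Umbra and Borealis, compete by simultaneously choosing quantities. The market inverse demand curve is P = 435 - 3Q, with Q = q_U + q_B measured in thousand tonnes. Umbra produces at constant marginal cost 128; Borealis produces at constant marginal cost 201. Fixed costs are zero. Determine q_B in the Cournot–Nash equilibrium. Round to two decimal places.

17.89

Umbra's profit: π_U = (435 - 3Q)q_U - (128q_U). Setting ∂π_U/∂q_U = 0: 307 - 6q_U - 3(q_B) = 0.
Borealis's profit: π_B = (435 - 3Q)q_B - (201q_B). Setting ∂π_B/∂q_B = 0: 234 - 6q_B - 3(q_U) = 0.
Best responses: q_U = (307 - 3q_B)/6, q_B = (234 - 3q_U)/6.
Solving the pair: q_U = 380/9, q_B = 161/9.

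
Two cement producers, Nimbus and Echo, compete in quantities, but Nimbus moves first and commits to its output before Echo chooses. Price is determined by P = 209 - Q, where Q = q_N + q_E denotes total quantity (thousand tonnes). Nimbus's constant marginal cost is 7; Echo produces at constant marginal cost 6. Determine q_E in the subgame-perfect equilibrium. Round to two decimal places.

51.25

The follower Echo best-responds to any q_N: π_E = (209 - Q)q_E - 6q_E.
Follower FOC: 203 - q_N - 2q_E = 0, so q_E(q_N) = (203 - q_N)/2.
Nimbus substitutes q_E(q_N) into its own profit: π_N = q_N(209 - q_N - (203 - q_N)/2) - 7q_N = (215/2 - (1/2)q_N)q_N - 7q_N.
Leader FOC: 201/2 - q_N = 0, so q_N = 201/2.
Then q_E = (203 - 201/2)/2 = 205/4.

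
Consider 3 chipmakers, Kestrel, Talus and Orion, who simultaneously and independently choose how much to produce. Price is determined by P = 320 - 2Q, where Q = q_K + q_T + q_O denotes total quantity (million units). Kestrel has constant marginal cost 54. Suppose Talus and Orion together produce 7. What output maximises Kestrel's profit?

With rivals' combined output fixed at 7, Kestrel's profit is π_K = (320 - 2·7 - 2q_K)q_K - (54q_K) = (306 - 2q_K)q_K - (54q_K).
∂π_K/∂q_K = 252 - 4q_K = 0, so q_K = 63.

63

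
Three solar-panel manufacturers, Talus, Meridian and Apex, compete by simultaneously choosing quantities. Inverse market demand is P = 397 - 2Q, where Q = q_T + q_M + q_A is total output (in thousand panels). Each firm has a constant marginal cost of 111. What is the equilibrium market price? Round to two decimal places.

182.50

Each firm earns π_i = (397 - 2Q)q_i - 111q_i.
Setting ∂π_i/∂q_i = 0 with rivals' quantities fixed: 286 - 4q_i - 2·Σ_{j≠i} q_j = 0.
With identical firms every q_j equals q_i, so Σ_{j≠i} q_j = 2q_i and 286 = 8q_i, giving q_i = 143/4.
Total output Q = 429/4, so price P = 397 - 2·(429/4) = 365/2.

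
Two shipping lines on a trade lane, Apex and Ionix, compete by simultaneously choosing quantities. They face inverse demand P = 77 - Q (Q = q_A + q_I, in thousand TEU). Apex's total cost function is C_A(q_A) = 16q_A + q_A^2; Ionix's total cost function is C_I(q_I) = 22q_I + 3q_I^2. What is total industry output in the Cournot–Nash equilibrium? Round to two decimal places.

19.10

Apex's profit: π_A = (77 - Q)q_A - (16q_A + q_A²). Setting ∂π_A/∂q_A = 0: 61 - 4q_A - (q_I) = 0.
Ionix's profit: π_I = (77 - Q)q_I - (22q_I + 3q_I²). Setting ∂π_I/∂q_I = 0: 55 - 8q_I - (q_A) = 0.
Best responses: q_A = (61 - q_I)/4, q_I = (55 - q_A)/8.
Solving the pair: q_A = 433/31, q_I = 159/31.
Total output Q = 433/31 + 159/31 = 592/31.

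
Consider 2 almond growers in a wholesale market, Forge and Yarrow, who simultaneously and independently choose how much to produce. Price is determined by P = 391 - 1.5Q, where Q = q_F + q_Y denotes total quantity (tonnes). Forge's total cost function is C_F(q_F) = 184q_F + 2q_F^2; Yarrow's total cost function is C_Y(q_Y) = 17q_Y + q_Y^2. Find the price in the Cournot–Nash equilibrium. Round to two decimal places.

263.60

Forge's profit: π_F = (391 - 1.5Q)q_F - (184q_F + 2q_F²). Setting ∂π_F/∂q_F = 0: 207 - 7q_F - (3/2)(q_Y) = 0.
Yarrow's first-order condition: 374 - 5q_Y - (3/2)(q_F) = 0.
Rearranging gives the reaction functions q_F = (207 - (3/2)q_Y)/7 and q_Y = (374 - (3/2)q_F)/5.
Solving the pair: q_F = 1896/131, q_Y = 70.4580.
Total output Q = 84.9313, so price P = 391 - (3/2)·84.9313 = 263.6031.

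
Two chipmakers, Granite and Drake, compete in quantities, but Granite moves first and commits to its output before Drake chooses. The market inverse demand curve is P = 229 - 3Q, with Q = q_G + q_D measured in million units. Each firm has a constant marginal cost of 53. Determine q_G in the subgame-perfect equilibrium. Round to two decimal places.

Solve by backward induction. Given q_G, the follower Drake maximises π_D = (229 - 3q_G - 3q_D)q_D - 53q_D.
∂π_D/∂q_D = 176 - 3q_G - 6q_D = 0 gives the reaction function q_D = (176 - 3q_G)/6.
Granite substitutes q_D(q_G) into its own profit: π_G = q_G(229 - 3q_G - (176 - 3q_G)/2) - 53q_G = (141 - (3/2)q_G)q_G - 53q_G.
Maximising: ∂π_G/∂q_G = 88 - 3q_G = 0, giving q_G = 88/3.
Then q_D = (176 - 3·(88/3))/6 = 44/3.

29.33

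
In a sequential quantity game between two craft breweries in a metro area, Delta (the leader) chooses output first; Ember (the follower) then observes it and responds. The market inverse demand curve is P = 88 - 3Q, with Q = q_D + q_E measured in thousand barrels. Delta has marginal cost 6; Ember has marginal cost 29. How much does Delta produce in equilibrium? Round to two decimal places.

Solve by backward induction. Given q_D, the follower Ember maximises π_E = (88 - 3q_D - 3q_E)q_E - 29q_E.
Follower FOC: 59 - 3q_D - 6q_E = 0, so q_E(q_D) = (59 - 3q_D)/6.
The leader anticipates this reaction. Substituting into P = 88 - 3Q gives P = 117/2 - (3/2)q_D, so π_D = (117/2 - (3/2)q_D)q_D - 6q_D.
Leader FOC: 105/2 - 3q_D = 0, so q_D = 35/2.
Then q_E = (59 - 3·(35/2))/6 = 13/12.

17.50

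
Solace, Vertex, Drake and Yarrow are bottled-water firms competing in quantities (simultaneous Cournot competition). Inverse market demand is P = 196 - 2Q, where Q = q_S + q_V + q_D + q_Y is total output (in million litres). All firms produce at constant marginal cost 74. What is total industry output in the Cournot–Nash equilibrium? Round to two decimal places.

48.80

A representative firm's profit is π_i = q_i(196 - 2Q) - 74q_i.
Setting ∂π_i/∂q_i = 0 with rivals' quantities fixed: 122 - 4q_i - 2·Σ_{j≠i} q_j = 0.
With identical firms every q_j equals q_i, so Σ_{j≠i} q_j = 3q_i and 122 = 10q_i, giving q_i = 61/5.
Total output Q = 61/5 + 61/5 + 61/5 + 61/5 = 244/5.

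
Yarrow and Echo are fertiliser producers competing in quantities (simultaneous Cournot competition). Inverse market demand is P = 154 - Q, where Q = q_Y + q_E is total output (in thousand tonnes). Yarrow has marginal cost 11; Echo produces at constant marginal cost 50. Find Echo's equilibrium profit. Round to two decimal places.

Yarrow's profit: π_Y = (154 - Q)q_Y - (11q_Y). Setting ∂π_Y/∂q_Y = 0: 143 - 2q_Y - (q_E) = 0.
Echo's first-order condition: 104 - 2q_E - (q_Y) = 0.
Rearranging gives the reaction functions q_Y = (143 - q_E)/2 and q_E = (104 - q_Y)/2.
Substituting one into the other gives q_Y = 182/3 and q_E = 65/3.
Price P = 154 - 247/3 = 215/3.
Echo's profit: (215/3 - 50)·(65/3) = 469.4444.

469.44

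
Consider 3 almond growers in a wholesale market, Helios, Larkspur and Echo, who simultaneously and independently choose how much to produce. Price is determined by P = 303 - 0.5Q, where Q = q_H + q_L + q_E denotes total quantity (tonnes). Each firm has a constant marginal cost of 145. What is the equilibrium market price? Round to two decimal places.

A representative firm's profit is π_i = q_i(303 - 0.5Q) - 145q_i.
Setting ∂π_i/∂q_i = 0 with rivals' quantities fixed: 158 - q_i - (1/2)·Σ_{j≠i} q_j = 0.
With identical firms every q_j equals q_i, so Σ_{j≠i} q_j = 2q_i and 158 = 2q_i, giving q_i = 79.
Total output Q = 237, so price P = 303 - (1/2)·237 = 369/2.

184.50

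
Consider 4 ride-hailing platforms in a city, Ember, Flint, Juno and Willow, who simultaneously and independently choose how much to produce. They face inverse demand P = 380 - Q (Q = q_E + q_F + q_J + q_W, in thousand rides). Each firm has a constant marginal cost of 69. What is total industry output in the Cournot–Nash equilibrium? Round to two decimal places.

248.80

Each firm earns π_i = (380 - Q)q_i - 69q_i.
First-order condition (treating rivals' output as given): 311 - 2q_i - Σ_{j≠i} q_j = 0.
By symmetry each firm produces the same amount; substituting Σ_{j≠i} q_j = 3q_i yields q_i = 311/5.
Total output Q = 311/5 + 311/5 + 311/5 + 311/5 = 1244/5.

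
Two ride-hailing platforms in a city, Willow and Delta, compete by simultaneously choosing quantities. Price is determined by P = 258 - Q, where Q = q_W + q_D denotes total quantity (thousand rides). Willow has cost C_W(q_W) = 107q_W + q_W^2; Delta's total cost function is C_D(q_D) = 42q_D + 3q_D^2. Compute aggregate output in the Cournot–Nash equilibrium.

Willow's profit: π_W = (258 - Q)q_W - (107q_W + q_W²). Setting ∂π_W/∂q_W = 0: 151 - 4q_W - (q_D) = 0.
Delta's first-order condition: 216 - 8q_D - (q_W) = 0.
Best responses: q_W = (151 - q_D)/4, q_D = (216 - q_W)/8.
Solving the pair: q_W = 32, q_D = 23.
Total output Q = 32 + 23 = 55.

55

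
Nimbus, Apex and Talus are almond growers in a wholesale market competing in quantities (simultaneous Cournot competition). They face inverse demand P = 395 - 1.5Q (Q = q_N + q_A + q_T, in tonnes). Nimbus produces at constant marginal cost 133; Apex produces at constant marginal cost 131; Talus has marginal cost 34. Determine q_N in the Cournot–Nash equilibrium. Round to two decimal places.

Nimbus's profit: π_N = (395 - 1.5Q)q_N - (133q_N). Setting ∂π_N/∂q_N = 0: 262 - 3q_N - (3/2)(q_A + q_T) = 0.
Apex's profit: π_A = (395 - 1.5Q)q_A - (131q_A). Setting ∂π_A/∂q_A = 0: 264 - 3q_A - (3/2)(q_N + q_T) = 0.
Talus's first-order condition: 361 - 3q_T - (3/2)(q_N + q_A) = 0.
Adding the 3 conditions: 887 − 3Q − 3Q = 0, i.e. Q = 887/6.
Back-substituting: q_N = (262 − 887/4)/(3/2) = 161/6, q_A = (264 − 887/4)/(3/2) = 169/6, q_T = (361 − 887/4)/(3/2) = 557/6.

26.83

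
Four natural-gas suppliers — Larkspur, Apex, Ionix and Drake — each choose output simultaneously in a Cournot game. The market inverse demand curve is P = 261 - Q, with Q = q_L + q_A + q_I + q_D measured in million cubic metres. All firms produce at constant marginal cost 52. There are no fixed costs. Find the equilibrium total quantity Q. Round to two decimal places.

A representative firm's profit is π_i = q_i(261 - Q) - 52q_i.
Setting ∂π_i/∂q_i = 0 with rivals' quantities fixed: 209 - 2q_i - Σ_{j≠i} q_j = 0.
By symmetry each firm produces the same amount; substituting Σ_{j≠i} q_j = 3q_i yields q_i = 209/5.
Total output Q = 209/5 + 209/5 + 209/5 + 209/5 = 836/5.

167.20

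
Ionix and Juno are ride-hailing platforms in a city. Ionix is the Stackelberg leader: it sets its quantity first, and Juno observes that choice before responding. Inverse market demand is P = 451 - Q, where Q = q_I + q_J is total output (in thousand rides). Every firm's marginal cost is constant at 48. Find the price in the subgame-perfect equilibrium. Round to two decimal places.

148.75

The follower Juno best-responds to any q_I: π_J = (451 - Q)q_J - 48q_J.
Follower FOC: 403 - q_I - 2q_J = 0, so q_J(q_I) = (403 - q_I)/2.
The leader anticipates this reaction. Substituting into P = 451 - Q gives P = 499/2 - (1/2)q_I, so π_I = (499/2 - (1/2)q_I)q_I - 48q_I.
Leader FOC: 403/2 - q_I = 0, so q_I = 403/2.
Then q_J = (403 - 403/2)/2 = 403/4.
Total output Q = 1209/4, so price P = 451 - 1209/4 = 595/4.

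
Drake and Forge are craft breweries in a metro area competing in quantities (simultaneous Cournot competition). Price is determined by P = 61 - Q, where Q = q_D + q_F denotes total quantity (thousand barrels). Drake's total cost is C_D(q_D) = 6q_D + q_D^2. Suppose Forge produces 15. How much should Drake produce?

10

With the rival's output fixed at 15, Drake's profit is π_D = (61 - 15 - q_D)q_D - (6q_D + q_D²) = (46 - q_D)q_D - (6q_D + q_D²).
∂π_D/∂q_D = 40 - 4q_D = 0, so q_D = 10.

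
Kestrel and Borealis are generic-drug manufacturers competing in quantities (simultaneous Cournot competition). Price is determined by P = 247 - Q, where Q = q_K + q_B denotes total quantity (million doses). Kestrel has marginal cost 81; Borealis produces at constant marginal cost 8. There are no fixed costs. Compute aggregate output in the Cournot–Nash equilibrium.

Kestrel's profit: π_K = (247 - Q)q_K - (81q_K). Setting ∂π_K/∂q_K = 0: 166 - 2q_K - (q_B) = 0.
Borealis's profit: π_B = (247 - Q)q_B - (8q_B). Setting ∂π_B/∂q_B = 0: 239 - 2q_B - (q_K) = 0.
So q_K = (166 - q_B)/2 and q_B = (239 - q_K)/2.
Solving the pair: q_K = 31, q_B = 104.
Total output Q = 31 + 104 = 135.

135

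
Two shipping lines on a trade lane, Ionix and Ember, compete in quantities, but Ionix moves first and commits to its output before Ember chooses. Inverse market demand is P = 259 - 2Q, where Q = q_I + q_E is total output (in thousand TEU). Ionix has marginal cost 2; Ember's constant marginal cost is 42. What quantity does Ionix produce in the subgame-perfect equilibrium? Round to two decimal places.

The follower Ember best-responds to any q_I: π_E = (259 - 2Q)q_E - 42q_E.
Follower FOC: 217 - 2q_I - 4q_E = 0, so q_E(q_I) = (217 - 2q_I)/4.
Ionix substitutes q_E(q_I) into its own profit: π_I = q_I(259 - 2q_I - (217 - 2q_I)/2) - 2q_I = (301/2 - q_I)q_I - 2q_I.
Leader FOC: 297/2 - 2q_I = 0, so q_I = 297/4.
Then q_E = (217 - 2·(297/4))/4 = 137/8.

74.25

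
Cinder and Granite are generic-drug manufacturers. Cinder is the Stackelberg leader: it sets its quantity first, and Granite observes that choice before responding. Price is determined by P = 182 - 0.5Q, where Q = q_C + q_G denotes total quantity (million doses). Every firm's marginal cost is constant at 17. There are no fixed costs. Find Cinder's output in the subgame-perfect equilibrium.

Solve by backward induction. Given q_C, the follower Granite maximises π_G = (182 - (1/2)q_C - (1/2)q_G)q_G - 17q_G.
∂π_G/∂q_G = 165 - (1/2)q_C - q_G = 0 gives the reaction function q_G = (165 - (1/2)q_C).
The leader anticipates this reaction. Substituting into P = 182 - 0.5Q gives P = 199/2 - (1/4)q_C, so π_C = (199/2 - (1/4)q_C)q_C - 17q_C.
Maximising: ∂π_C/∂q_C = 165/2 - (1/2)q_C = 0, giving q_C = 165.
Then q_G = (165 - (1/2)·165) = 165/2.

165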